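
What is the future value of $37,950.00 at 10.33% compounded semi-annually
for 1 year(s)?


Formula: FV = P * (1 + r/m)^(m*t)
Period rate: r/m = 0.1033 / 2 = 0.05165
Total periods: m*t = 2 * 1 = 2
Growth factor: (1 + 0.05165)^2 = 1.105968
FV = $37,950.00 * 1.105968 = $41,971.48

$41,971.48


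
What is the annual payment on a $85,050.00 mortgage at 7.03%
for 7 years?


Formula: PMT = PV * r / (1 - (1+r)^(-n))
Denominator: 1 - (1 + 0.0703)^(-7) = 0.378471
Numerator: $85,050.00 * 0.0703 = 5979.015
PMT = 5979.015 / 0.378471 = $15,797.81

$15,797.81


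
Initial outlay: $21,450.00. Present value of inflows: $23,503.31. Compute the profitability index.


Formula: PI = PV(cash flows) / initial investment
Substituting: PI = $23,503.31 / $21,450.00
PI = 1.0957

1.0957


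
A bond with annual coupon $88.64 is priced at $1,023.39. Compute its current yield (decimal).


Formula: Current yield = annual coupon / price
Substituting: CY = $88.64 / $1,023.39
CY = 0.086614

0.086614


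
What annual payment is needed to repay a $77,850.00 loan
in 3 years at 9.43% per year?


Formula: PMT = PV * r / (1 - (1+r)^(-n))
Denominator: 1 - (1 + 0.0943)^(-3) = 0.236884
Numerator: $77,850.00 * 0.0943 = 7341.255
PMT = 7341.255 / 0.236884 = $30,990.98

$30,990.98


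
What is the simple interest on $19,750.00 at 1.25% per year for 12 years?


Formula: I = P * r * t
Substituting: I = $19,750.00 * 0.0125 * 12
Step: I = $19,750.00 * 0.15
I = $2,962.50

$2,962.50


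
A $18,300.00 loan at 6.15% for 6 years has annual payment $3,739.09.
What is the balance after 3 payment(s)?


Formula: Balance = PV*(1+r)^k - PMT*((1+r)^k - 1)/r
Growth: (1 + 0.0615)^3 = 1.196079
Accumulated factor: ((1+r)^k - 1)/r = 3.188282
Balance = $18,300.00 * 1.196079 - $3,739.09 * 3.188282
Balance = $9,966.98

$9,966.98


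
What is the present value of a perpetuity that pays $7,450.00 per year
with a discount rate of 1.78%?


Formula: PV = C / r
Substituting: PV = $7,450.00 / 0.0178
PV = $418,539.33

$418,539.33


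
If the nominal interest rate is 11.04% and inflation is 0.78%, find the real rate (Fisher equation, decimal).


Formula: (1 + r_real) = (1 + r_nom) / (1 + inflation)
Substituting: (1 + r_real) = 1.1104 / 1.0078
(1 + r_real) = 1.101806
r_real = 1.101806 - 1 = 0.101806

0.101806


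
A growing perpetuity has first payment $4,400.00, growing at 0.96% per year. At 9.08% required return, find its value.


Formula: PV = C / (r - g)
Spread: r - g = 0.0908 - 0.0096 = 0.0812
Substituting: PV = $4,400.00 / 0.0812
PV = $54,187.19

$54,187.19


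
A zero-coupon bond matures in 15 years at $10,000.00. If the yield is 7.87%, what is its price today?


Formula: Price = FV / (1 + r)^n
Substituting: Price = $10,000.00 / (1 + 0.0787)^15
Discount factor: (1.0787)^15 = 3.115374
Price = $10,000.00 / 3.115374 = $3,209.89

$3,209.89


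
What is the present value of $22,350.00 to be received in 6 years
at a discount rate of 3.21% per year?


Formula: PV = FV / (1 + r)^n
Substituting: PV = $22,350.00 / (1 + 0.0321)^6
Discount factor: (1.0321)^6 = 1.208734
PV = $22,350.00 / 1.208734 = $18,490.42

$18,490.42


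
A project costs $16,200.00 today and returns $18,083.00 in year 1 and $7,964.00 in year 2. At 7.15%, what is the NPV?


Formula: NPV = C0 + C1/(1+r) + C2/(1+r)^2
Discount C1: $18,083.00 / (1 + 0.0715) = $16,876.34
Discount C2: $7,964.00 / (1 + 0.0715)^2 = $6,936.60
NPV = -$16,200.00 + $16,876.34 + $6,936.60 = $7,612.95

$7,612.95


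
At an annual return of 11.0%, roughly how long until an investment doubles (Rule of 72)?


Formula: Years ≈ 72 / r
Substituting: Years ≈ 72 / 11.0
Years ≈ 6.5

6.5 years


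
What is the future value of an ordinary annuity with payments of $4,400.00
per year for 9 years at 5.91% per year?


Formula: FV = PMT * ((1+r)^n - 1) / r
Growth factor: (1 + 0.0591)^9 = 1.676613
Numerator: 1.676613 - 1 = 0.676613
FV = $4,400.00 * 0.676613 / 0.0591 = $50,373.86

$50,373.86


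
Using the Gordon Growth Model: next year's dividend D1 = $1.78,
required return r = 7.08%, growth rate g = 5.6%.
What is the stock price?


Formula: P = D1 / (r - g)
Spread: r - g = 0.0708 - 0.056 = 0.0148
Substituting: P = $1.78 / 0.0148
P = $120.27

$120.27


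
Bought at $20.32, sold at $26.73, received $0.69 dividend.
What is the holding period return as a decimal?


Formula: HPR = (P1 - P0 + D) / P0
Gain: $26.73 - $20.32 + $0.69 = $7.10
HPR = $7.10 / $20.32 = 0.3494

0.3494


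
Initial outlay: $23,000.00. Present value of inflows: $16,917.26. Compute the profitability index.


Formula: PI = PV(cash flows) / initial investment
Substituting: PI = $16,917.26 / $23,000.00
PI = 0.7355

0.7355


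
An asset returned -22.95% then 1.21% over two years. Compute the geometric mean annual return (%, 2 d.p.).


Formula: Geometric mean = ((1+r1)*(1+r2))^(1/2) - 1
Product: (1 + -0.2295) * (1 + 0.0121) = 0.7705 * 1.0121 = 0.779823
Square root: 0.779823^0.5 = 0.883076
Geometric mean = 0.883076 - 1 = -0.116924
As percentage: -11.69%

-11.69%


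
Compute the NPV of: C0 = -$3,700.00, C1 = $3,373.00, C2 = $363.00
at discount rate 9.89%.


Formula: NPV = C0 + C1/(1+r) + C2/(1+r)^2
Discount C1: $3,373.00 / (1 + 0.0989) = $3,069.43
Discount C2: $363.00 / (1 + 0.0989)^2 = $300.60
NPV = -$3,700.00 + $3,069.43 + $300.60 = -$329.97

-$329.97


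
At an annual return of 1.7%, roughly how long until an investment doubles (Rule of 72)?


Formula: Years ≈ 72 / r
Substituting: Years ≈ 72 / 1.7
Years ≈ 42.4

42.4 years


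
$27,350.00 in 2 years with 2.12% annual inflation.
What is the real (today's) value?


Formula: Real value = nominal / (1 + inflation)^years
Price level: (1 + 0.0212)^2 = 1.042849
Real value = $27,350.00 / 1.042849 = $26,226.22

$26,226.22


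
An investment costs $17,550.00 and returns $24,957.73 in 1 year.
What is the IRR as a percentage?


Formula: IRR = C1/C0 - 1
Substituting: IRR = $24,957.73 / $17,550.00 - 1
Ratio: 1.422093 - 1 = 0.422093
IRR = 42.2093%

42.2093%


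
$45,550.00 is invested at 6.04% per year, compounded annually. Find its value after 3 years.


Formula: FV = P * (1 + r)^n
Substituting: FV = $45,550.00 * (1 + 0.0604)^3
Growth factor: (1.0604)^3 = 1.192365
FV = $45,550.00 * 1.192365 = $54,312.22

$54,312.22


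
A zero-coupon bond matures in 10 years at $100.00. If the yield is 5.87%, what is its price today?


Formula: Price = FV / (1 + r)^n
Substituting: Price = $100.00 / (1 + 0.0587)^10
Discount factor: (1.0587)^10 = 1.769005
Price = $100.00 / 1.769005 = $56.53

$56.53


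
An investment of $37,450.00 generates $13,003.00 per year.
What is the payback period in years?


Formula: Payback = investment / annual cash flow
Substituting: Payback = $37,450.00 / $13,003.00
Payback = 2.8801 years

2.8801 years


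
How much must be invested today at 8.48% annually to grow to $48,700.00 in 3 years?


Formula: PV = FV / (1 + r)^n
Substituting: PV = $48,700.00 / (1 + 0.0848)^3
Discount factor: (1.0848)^3 = 1.276583
PV = $48,700.00 / 1.276583 = $38,148.72

$38,148.72


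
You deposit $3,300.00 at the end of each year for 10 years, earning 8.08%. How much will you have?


Formula: FV = PMT * ((1+r)^n - 1) / r
Growth factor: (1 + 0.0808)^10 = 2.17497
Numerator: 2.17497 - 1 = 1.17497
FV = $3,300.00 * 1.17497 / 0.0808 = $47,987.65

$47,987.65


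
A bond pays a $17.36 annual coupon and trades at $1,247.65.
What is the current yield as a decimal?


Formula: Current yield = annual coupon / price
Substituting: CY = $17.36 / $1,247.65
CY = 0.013914

0.013914


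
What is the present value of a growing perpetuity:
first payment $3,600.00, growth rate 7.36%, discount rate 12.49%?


Formula: PV = C / (r - g)
Spread: r - g = 0.1249 - 0.0736 = 0.0513
Substituting: PV = $3,600.00 / 0.0513
PV = $70,175.44

$70,175.44


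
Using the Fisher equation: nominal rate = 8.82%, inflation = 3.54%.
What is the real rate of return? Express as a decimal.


Formula: (1 + r_real) = (1 + r_nom) / (1 + inflation)
Substituting: (1 + r_real) = 1.0882 / 1.0354
(1 + r_real) = 1.050995
r_real = 1.050995 - 1 = 0.050995

0.050995


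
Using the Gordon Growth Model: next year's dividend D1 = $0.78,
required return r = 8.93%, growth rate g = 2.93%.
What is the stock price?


Formula: P = D1 / (r - g)
Spread: r - g = 0.0893 - 0.0293 = 0.06
Substituting: P = $0.78 / 0.06
P = $13.00

$13.00


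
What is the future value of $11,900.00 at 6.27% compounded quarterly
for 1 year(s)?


Formula: FV = P * (1 + r/m)^(m*t)
Period rate: r/m = 0.0627 / 4 = 0.015675
Total periods: m*t = 4 * 1 = 4
Growth factor: (1 + 0.015675)^4 = 1.06419
FV = $11,900.00 * 1.06419 = $12,663.86

$12,663.86


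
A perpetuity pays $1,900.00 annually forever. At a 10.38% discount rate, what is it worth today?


Formula: PV = C / r
Substituting: PV = $1,900.00 / 0.1038
PV = $18,304.43

$18,304.43


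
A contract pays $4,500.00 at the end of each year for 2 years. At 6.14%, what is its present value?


Formula: PV = PMT * (1 - (1+r)^(-n)) / r
Discount factor: (1 + 0.0614)^(-2) = 0.88765
Bracket: 1 - 0.88765 = 0.11235
PV = $4,500.00 * 0.11235 / 0.0614 = $8,234.11

$8,234.11


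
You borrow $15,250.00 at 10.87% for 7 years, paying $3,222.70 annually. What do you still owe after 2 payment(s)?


Formula: Balance = PV*(1+r)^k - PMT*((1+r)^k - 1)/r
Growth: (1 + 0.1087)^2 = 1.229216
Accumulated factor: ((1+r)^k - 1)/r = 2.1087
Balance = $15,250.00 * 1.229216 - $3,222.70 * 2.1087
Balance = $11,949.83

$11,949.83


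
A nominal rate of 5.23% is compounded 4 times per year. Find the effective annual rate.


Formula: EAR = (1 + r/m)^m - 1
Period rate: r/m = 0.0523 / 4 = 0.013075
Compounding: (1 + 0.013075)^4 = 1.053335
EAR = 1.053335 - 1 = 0.053335

0.053335


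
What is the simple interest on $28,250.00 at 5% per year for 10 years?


Formula: I = P * r * t
Substituting: I = $28,250.00 * 0.05 * 10
Step: I = $28,250.00 * 0.5
I = $14,125.00

$14,125.00


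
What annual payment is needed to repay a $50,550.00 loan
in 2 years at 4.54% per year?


Formula: PMT = PV * r / (1 - (1+r)^(-n))
Denominator: 1 - (1 + 0.0454)^(-2) = 0.084971
Numerator: $50,550.00 * 0.0454 = 2294.97
PMT = 2294.97 / 0.084971 = $27,008.96

$27,008.96


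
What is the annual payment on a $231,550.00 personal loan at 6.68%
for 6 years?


Formula: PMT = PV * r / (1 - (1+r)^(-n))
Denominator: 1 - (1 + 0.0668)^(-6) = 0.321575
Numerator: $231,550.00 * 0.0668 = 15467.54
PMT = 15467.54 / 0.321575 = $48,099.35

$48,099.35


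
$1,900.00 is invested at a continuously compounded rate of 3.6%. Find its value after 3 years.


Formula: FV = P * e^(r*t)
Exponent: r*t = 0.036 * 3 = 0.108
e^(0.108) = 1.114048
FV = $1,900.00 * 1.114048 = $2,116.69

$2,116.69


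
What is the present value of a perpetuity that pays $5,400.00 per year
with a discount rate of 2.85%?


Formula: PV = C / r
Substituting: PV = $5,400.00 / 0.0285
PV = $189,473.68

$189,473.68


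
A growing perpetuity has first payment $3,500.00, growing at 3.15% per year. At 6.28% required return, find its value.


Formula: PV = C / (r - g)
Spread: r - g = 0.0628 - 0.0315 = 0.0313
Substituting: PV = $3,500.00 / 0.0313
PV = $111,821.09

$111,821.09


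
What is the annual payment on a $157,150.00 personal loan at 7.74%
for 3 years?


Formula: PMT = PV * r / (1 - (1+r)^(-n))
Denominator: 1 - (1 + 0.0774)^(-3) = 0.200407
Numerator: $157,150.00 * 0.0774 = 12163.41
PMT = 12163.41 / 0.200407 = $60,693.60

$60,693.60


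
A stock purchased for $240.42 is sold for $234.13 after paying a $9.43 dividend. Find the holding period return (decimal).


Formula: HPR = (P1 - P0 + D) / P0
Gain: $234.13 - $240.42 + $9.43 = $3.14
HPR = $3.14 / $240.42 = 0.0131

0.0131


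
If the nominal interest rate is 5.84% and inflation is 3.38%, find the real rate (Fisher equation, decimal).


Formula: (1 + r_real) = (1 + r_nom) / (1 + inflation)
Substituting: (1 + r_real) = 1.0584 / 1.0338
(1 + r_real) = 1.023796
r_real = 1.023796 - 1 = 0.023796

0.023796


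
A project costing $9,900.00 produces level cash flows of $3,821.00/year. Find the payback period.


Formula: Payback = investment / annual cash flow
Substituting: Payback = $9,900.00 / $3,821.00
Payback = 2.5909 years

2.5909 years


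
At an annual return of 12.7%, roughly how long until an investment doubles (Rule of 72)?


Formula: Years ≈ 72 / r
Substituting: Years ≈ 72 / 12.7
Years ≈ 5.7

5.7 years


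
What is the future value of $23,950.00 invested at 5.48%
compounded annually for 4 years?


Formula: FV = P * (1 + r)^n
Substituting: FV = $23,950.00 * (1 + 0.0548)^4
Growth factor: (1.0548)^4 = 1.237886
FV = $23,950.00 * 1.237886 = $29,647.36

$29,647.36


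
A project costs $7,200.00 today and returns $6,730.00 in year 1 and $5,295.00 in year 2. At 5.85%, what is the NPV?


Formula: NPV = C0 + C1/(1+r) + C2/(1+r)^2
Discount C1: $6,730.00 / (1 + 0.0585) = $6,358.05
Discount C2: $5,295.00 / (1 + 0.0585)^2 = $4,725.90
NPV = -$7,200.00 + $6,358.05 + $4,725.90 = $3,883.95

$3,883.95


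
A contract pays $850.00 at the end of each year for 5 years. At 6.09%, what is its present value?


Formula: PV = PMT * (1 - (1+r)^(-n)) / r
Discount factor: (1 + 0.0609)^(-5) = 0.744094
Bracket: 1 - 0.744094 = 0.255906
PV = $850.00 * 0.255906 / 0.0609 = $3,571.76

$3,571.76


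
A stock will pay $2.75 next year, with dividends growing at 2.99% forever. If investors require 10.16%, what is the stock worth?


Formula: P = D1 / (r - g)
Spread: r - g = 0.1016 - 0.0299 = 0.0717
Substituting: P = $2.75 / 0.0717
P = $38.35

$38.35


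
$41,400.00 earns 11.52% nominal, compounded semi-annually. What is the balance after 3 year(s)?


Formula: FV = P * (1 + r/m)^(m*t)
Period rate: r/m = 0.1152 / 2 = 0.0576
Total periods: m*t = 2 * 3 = 6
Growth factor: (1 + 0.0576)^6 = 1.399357
FV = $41,400.00 * 1.399357 = $57,933.40

$57,933.40


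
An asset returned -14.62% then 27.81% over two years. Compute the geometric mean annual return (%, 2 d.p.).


Formula: Geometric mean = ((1+r1)*(1+r2))^(1/2) - 1
Product: (1 + -0.1462) * (1 + 0.2781) = 0.8538 * 1.2781 = 1.091242
Square root: 1.091242^0.5 = 1.044625
Geometric mean = 1.044625 - 1 = 0.044625
As percentage: 4.46%

4.46%


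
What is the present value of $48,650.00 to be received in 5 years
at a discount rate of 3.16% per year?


Formula: PV = FV / (1 + r)^n
Substituting: PV = $48,650.00 / (1 + 0.0316)^5
Discount factor: (1.0316)^5 = 1.168306
PV = $48,650.00 / 1.168306 = $41,641.48

$41,641.48


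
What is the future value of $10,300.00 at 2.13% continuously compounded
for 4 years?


Formula: FV = P * e^(r*t)
Exponent: r*t = 0.0213 * 4 = 0.0852
e^(0.0852) = 1.088935
FV = $10,300.00 * 1.088935 = $11,216.03

$11,216.03


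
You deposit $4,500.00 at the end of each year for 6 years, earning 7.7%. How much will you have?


Formula: FV = PMT * ((1+r)^n - 1) / r
Growth factor: (1 + 0.077)^6 = 1.560609
Numerator: 1.560609 - 1 = 0.560609
FV = $4,500.00 * 0.560609 / 0.077 = $32,762.89

$32,762.89


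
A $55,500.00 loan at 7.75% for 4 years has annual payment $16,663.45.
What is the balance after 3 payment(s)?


Formula: Balance = PV*(1+r)^k - PMT*((1+r)^k - 1)/r
Growth: (1 + 0.0775)^3 = 1.250984
Accumulated factor: ((1+r)^k - 1)/r = 3.238506
Balance = $55,500.00 * 1.250984 - $16,663.45 * 3.238506
Balance = $15,464.94

$15,464.94


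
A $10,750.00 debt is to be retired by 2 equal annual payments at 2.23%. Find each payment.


Formula: PMT = PV * r / (1 - (1+r)^(-n))
Denominator: 1 - (1 + 0.0223)^(-2) = 0.043151
Numerator: $10,750.00 * 0.0223 = 239.725
PMT = 239.725 / 0.043151 = $5,555.45

$5,555.45


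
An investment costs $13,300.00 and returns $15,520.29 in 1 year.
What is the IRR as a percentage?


Formula: IRR = C1/C0 - 1
Substituting: IRR = $15,520.29 / $13,300.00 - 1
Ratio: 1.166939 - 1 = 0.166939
IRR = 16.6939%

16.6939%


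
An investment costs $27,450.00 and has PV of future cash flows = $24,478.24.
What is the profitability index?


Formula: PI = PV(cash flows) / initial investment
Substituting: PI = $24,478.24 / $27,450.00
PI = 0.8917

0.8917


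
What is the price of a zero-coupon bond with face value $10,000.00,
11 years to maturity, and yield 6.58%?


Formula: Price = FV / (1 + r)^n
Substituting: Price = $10,000.00 / (1 + 0.0658)^11
Discount factor: (1.0658)^11 = 2.015732
Price = $10,000.00 / 2.015732 = $4,960.98

$4,960.98


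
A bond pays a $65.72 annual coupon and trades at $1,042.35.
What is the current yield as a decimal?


Formula: Current yield = annual coupon / price
Substituting: CY = $65.72 / $1,042.35
CY = 0.06305

0.06305


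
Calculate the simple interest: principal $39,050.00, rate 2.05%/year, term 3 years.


Formula: I = P * r * t
Substituting: I = $39,050.00 * 0.0205 * 3
Step: I = $39,050.00 * 0.0615
I = $2,401.58

$2,401.58


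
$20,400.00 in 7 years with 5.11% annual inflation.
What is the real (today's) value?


Formula: Real value = nominal / (1 + inflation)^years
Price level: (1 + 0.0511)^7 = 1.417452
Real value = $20,400.00 / 1.417452 = $14,392.03

$14,392.03


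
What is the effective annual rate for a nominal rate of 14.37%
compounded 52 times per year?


Formula: EAR = (1 + r/m)^m - 1
Period rate: r/m = 0.1437 / 52 = 0.002763
Compounding: (1 + 0.002763)^52 = 1.154309
EAR = 1.154309 - 1 = 0.154309

0.154309


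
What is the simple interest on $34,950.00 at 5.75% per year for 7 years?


Formula: I = P * r * t
Substituting: I = $34,950.00 * 0.0575 * 7
Step: I = $34,950.00 * 0.4025
I = $14,067.38

$14,067.38


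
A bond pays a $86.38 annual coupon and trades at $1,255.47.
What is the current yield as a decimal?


Formula: Current yield = annual coupon / price
Substituting: CY = $86.38 / $1,255.47
CY = 0.068803

0.068803


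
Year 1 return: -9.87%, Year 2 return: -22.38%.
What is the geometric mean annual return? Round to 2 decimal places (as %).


Formula: Geometric mean = ((1+r1)*(1+r2))^(1/2) - 1
Product: (1 + -0.0987) * (1 + -0.2238) = 0.9013 * 0.7762 = 0.699589
Square root: 0.699589^0.5 = 0.836414
Geometric mean = 0.836414 - 1 = -0.163586
As percentage: -16.36%

-16.36%


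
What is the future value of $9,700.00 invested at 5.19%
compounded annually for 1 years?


Formula: FV = P * (1 + r)^n
Substituting: FV = $9,700.00 * (1 + 0.0519)^1
Growth factor: (1.0519)^1 = 1.0519
FV = $9,700.00 * 1.0519 = $10,203.43

$10,203.43


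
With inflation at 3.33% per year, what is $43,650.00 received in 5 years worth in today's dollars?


Formula: Real value = nominal / (1 + inflation)^years
Price level: (1 + 0.0333)^5 = 1.177964
Real value = $43,650.00 / 1.177964 = $37,055.45

$37,055.45


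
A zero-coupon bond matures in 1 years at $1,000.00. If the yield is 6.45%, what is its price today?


Formula: Price = FV / (1 + r)^n
Substituting: Price = $1,000.00 / (1 + 0.0645)^1
Discount factor: (1.0645)^1 = 1.0645
Price = $1,000.00 / 1.0645 = $939.41

$939.41


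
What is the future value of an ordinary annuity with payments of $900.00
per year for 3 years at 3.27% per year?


Formula: FV = PMT * ((1+r)^n - 1) / r
Growth factor: (1 + 0.0327)^3 = 1.101343
Numerator: 1.101343 - 1 = 0.101343
FV = $900.00 * 0.101343 / 0.0327 = $2,789.25

$2,789.25


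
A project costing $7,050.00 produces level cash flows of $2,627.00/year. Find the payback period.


Formula: Payback = investment / annual cash flow
Substituting: Payback = $7,050.00 / $2,627.00
Payback = 2.6837 years

2.6837 years


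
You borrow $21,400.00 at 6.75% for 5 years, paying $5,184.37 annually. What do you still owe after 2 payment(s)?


Formula: Balance = PV*(1+r)^k - PMT*((1+r)^k - 1)/r
Growth: (1 + 0.0675)^2 = 1.139556
Accumulated factor: ((1+r)^k - 1)/r = 2.0675
Balance = $21,400.00 * 1.139556 - $5,184.37 * 2.0675
Balance = $13,667.82

$13,667.82


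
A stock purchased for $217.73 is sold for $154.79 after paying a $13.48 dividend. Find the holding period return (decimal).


Formula: HPR = (P1 - P0 + D) / P0
Gain: $154.79 - $217.73 + $13.48 = -$49.46
HPR = -$49.46 / $217.73 = -0.2272

-0.2272


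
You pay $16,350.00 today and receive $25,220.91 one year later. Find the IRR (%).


Formula: IRR = C1/C0 - 1
Substituting: IRR = $25,220.91 / $16,350.00 - 1
Ratio: 1.542563 - 1 = 0.542563
IRR = 54.2563%

54.2563%


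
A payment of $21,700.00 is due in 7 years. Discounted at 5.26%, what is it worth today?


Formula: PV = FV / (1 + r)^n
Substituting: PV = $21,700.00 / (1 + 0.0526)^7
Discount factor: (1.0526)^7 = 1.431672
PV = $21,700.00 / 1.431672 = $15,157.10

$15,157.10


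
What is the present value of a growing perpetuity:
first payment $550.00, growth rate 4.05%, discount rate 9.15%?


Formula: PV = C / (r - g)
Spread: r - g = 0.0915 - 0.0405 = 0.051
Substituting: PV = $550.00 / 0.051
PV = $10,784.31

$10,784.31


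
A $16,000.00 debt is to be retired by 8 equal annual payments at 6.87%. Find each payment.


Formula: PMT = PV * r / (1 - (1+r)^(-n))
Denominator: 1 - (1 + 0.0687)^(-8) = 0.412303
Numerator: $16,000.00 * 0.0687 = 1099.2
PMT = 1099.2 / 0.412303 = $2,666.00

$2,666.00


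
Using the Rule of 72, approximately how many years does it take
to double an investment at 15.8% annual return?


Formula: Years ≈ 72 / r
Substituting: Years ≈ 72 / 15.8
Years ≈ 4.6

4.6 years


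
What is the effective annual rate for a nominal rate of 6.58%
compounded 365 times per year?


Formula: EAR = (1 + r/m)^m - 1
Period rate: r/m = 0.0658 / 365 = 0.00018
Compounding: (1 + 0.00018)^365 = 1.068007
EAR = 1.068007 - 1 = 0.068007

0.068007


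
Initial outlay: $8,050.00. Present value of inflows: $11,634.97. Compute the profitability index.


Formula: PI = PV(cash flows) / initial investment
Substituting: PI = $11,634.97 / $8,050.00
PI = 1.4453

1.4453


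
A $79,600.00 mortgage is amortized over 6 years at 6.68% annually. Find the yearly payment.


Formula: PMT = PV * r / (1 - (1+r)^(-n))
Denominator: 1 - (1 + 0.0668)^(-6) = 0.321575
Numerator: $79,600.00 * 0.0668 = 5317.28
PMT = 5317.28 / 0.321575 = $16,535.13

$16,535.13


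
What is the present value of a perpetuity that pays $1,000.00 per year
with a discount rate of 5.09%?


Formula: PV = C / r
Substituting: PV = $1,000.00 / 0.0509
PV = $19,646.37

$19,646.37


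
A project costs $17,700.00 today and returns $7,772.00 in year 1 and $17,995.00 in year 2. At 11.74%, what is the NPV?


Formula: NPV = C0 + C1/(1+r) + C2/(1+r)^2
Discount C1: $7,772.00 / (1 + 0.1174) = $6,955.43
Discount C2: $17,995.00 / (1 + 0.1174)^2 = $14,412.34
NPV = -$17,700.00 + $6,955.43 + $14,412.34 = $3,667.77

$3,667.77


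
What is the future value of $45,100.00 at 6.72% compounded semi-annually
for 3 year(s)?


Formula: FV = P * (1 + r/m)^(m*t)
Period rate: r/m = 0.0672 / 2 = 0.0336
Total periods: m*t = 2 * 3 = 6
Growth factor: (1 + 0.0336)^6 = 1.219312
FV = $45,100.00 * 1.219312 = $54,990.99

$54,990.99


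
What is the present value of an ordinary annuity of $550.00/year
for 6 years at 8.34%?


Formula: PV = PMT * (1 - (1+r)^(-n)) / r
Discount factor: (1 + 0.0834)^(-6) = 0.618396
Bracket: 1 - 0.618396 = 0.381604
PV = $550.00 * 0.381604 / 0.0834 = $2,516.57

$2,516.57


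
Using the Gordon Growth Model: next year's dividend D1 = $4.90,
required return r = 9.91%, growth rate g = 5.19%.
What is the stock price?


Formula: P = D1 / (r - g)
Spread: r - g = 0.0991 - 0.0519 = 0.0472
Substituting: P = $4.90 / 0.0472
P = $103.81

$103.81


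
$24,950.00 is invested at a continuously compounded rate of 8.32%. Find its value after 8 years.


Formula: FV = P * e^(r*t)
Exponent: r*t = 0.0832 * 8 = 0.6656
e^(0.6656) = 1.945658
FV = $24,950.00 * 1.945658 = $48,544.16

$48,544.16


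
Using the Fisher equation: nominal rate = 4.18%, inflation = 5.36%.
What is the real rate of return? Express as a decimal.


Formula: (1 + r_real) = (1 + r_nom) / (1 + inflation)
Substituting: (1 + r_real) = 1.0418 / 1.0536
(1 + r_real) = 0.9888
r_real = 0.9888 - 1 = -0.0112

-0.0112


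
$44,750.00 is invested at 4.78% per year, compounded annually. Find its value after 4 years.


Formula: FV = P * (1 + r)^n
Substituting: FV = $44,750.00 * (1 + 0.0478)^4
Growth factor: (1.0478)^4 = 1.205351
FV = $44,750.00 * 1.205351 = $53,939.46

$53,939.46


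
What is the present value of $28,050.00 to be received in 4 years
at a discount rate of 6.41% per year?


Formula: PV = FV / (1 + r)^n
Substituting: PV = $28,050.00 / (1 + 0.0641)^4
Discount factor: (1.0641)^4 = 1.282123
PV = $28,050.00 / 1.282123 = $21,877.77

$21,877.77


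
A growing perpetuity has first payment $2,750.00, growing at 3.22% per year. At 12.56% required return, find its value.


Formula: PV = C / (r - g)
Spread: r - g = 0.1256 - 0.0322 = 0.0934
Substituting: PV = $2,750.00 / 0.0934
PV = $29,443.25

$29,443.25


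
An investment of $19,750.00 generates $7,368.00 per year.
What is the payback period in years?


Formula: Payback = investment / annual cash flow
Substituting: Payback = $19,750.00 / $7,368.00
Payback = 2.6805 years

2.6805 years


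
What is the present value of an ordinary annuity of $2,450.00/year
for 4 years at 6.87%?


Formula: PV = PMT * (1 - (1+r)^(-n)) / r
Discount factor: (1 + 0.0687)^(-4) = 0.766614
Bracket: 1 - 0.766614 = 0.233386
PV = $2,450.00 * 0.233386 / 0.0687 = $8,323.08

$8,323.08


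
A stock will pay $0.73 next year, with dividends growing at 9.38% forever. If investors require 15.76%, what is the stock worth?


Formula: P = D1 / (r - g)
Spread: r - g = 0.1576 - 0.0938 = 0.0638
Substituting: P = $0.73 / 0.0638
P = $11.44

$11.44


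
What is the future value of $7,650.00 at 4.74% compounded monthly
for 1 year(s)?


Formula: FV = P * (1 + r/m)^(m*t)
Period rate: r/m = 0.0474 / 12 = 0.00395
Total periods: m*t = 12 * 1 = 12
Growth factor: (1 + 0.00395)^12 = 1.048443
FV = $7,650.00 * 1.048443 = $8,020.59

$8,020.59


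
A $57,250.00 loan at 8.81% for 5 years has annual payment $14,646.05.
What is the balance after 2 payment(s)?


Formula: Balance = PV*(1+r)^k - PMT*((1+r)^k - 1)/r
Growth: (1 + 0.0881)^2 = 1.183962
Accumulated factor: ((1+r)^k - 1)/r = 2.0881
Balance = $57,250.00 * 1.183962 - $14,646.05 * 2.0881
Balance = $37,199.39

$37,199.39


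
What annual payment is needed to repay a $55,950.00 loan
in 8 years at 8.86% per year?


Formula: PMT = PV * r / (1 - (1+r)^(-n))
Denominator: 1 - (1 + 0.0886)^(-8) = 0.492947
Numerator: $55,950.00 * 0.0886 = 4957.17
PMT = 4957.17 / 0.492947 = $10,056.19

$10,056.19


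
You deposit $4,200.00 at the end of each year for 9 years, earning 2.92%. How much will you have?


Formula: FV = PMT * ((1+r)^n - 1) / r
Growth factor: (1 + 0.0292)^9 = 1.295681
Numerator: 1.295681 - 1 = 0.295681
FV = $4,200.00 * 0.295681 / 0.0292 = $42,529.42

$42,529.42


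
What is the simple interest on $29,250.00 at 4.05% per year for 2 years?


Formula: I = P * r * t
Substituting: I = $29,250.00 * 0.0405 * 2
Step: I = $29,250.00 * 0.081
I = $2,369.25

$2,369.25


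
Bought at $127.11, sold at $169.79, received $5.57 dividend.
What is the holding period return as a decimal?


Formula: HPR = (P1 - P0 + D) / P0
Gain: $169.79 - $127.11 + $5.57 = $48.25
HPR = $48.25 / $127.11 = 0.3796

0.3796


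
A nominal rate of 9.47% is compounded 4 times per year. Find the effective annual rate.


Formula: EAR = (1 + r/m)^m - 1
Period rate: r/m = 0.0947 / 4 = 0.023675
Compounding: (1 + 0.023675)^4 = 1.098116
EAR = 1.098116 - 1 = 0.098116

0.098116


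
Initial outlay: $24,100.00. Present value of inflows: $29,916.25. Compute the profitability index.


Formula: PI = PV(cash flows) / initial investment
Substituting: PI = $29,916.25 / $24,100.00
PI = 1.2413

1.2413


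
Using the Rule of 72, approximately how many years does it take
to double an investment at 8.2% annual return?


Formula: Years ≈ 72 / r
Substituting: Years ≈ 72 / 8.2
Years ≈ 8.8

8.8 years


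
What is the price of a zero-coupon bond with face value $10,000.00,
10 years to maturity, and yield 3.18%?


Formula: Price = FV / (1 + r)^n
Substituting: Price = $10,000.00 / (1 + 0.0318)^10
Discount factor: (1.0318)^10 = 1.367588
Price = $10,000.00 / 1.367588 = $7,312.14

$7,312.14


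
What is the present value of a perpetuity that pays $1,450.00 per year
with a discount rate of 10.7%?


Formula: PV = C / r
Substituting: PV = $1,450.00 / 0.107
PV = $13,551.40

$13,551.40


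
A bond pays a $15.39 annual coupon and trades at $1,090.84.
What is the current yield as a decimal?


Formula: Current yield = annual coupon / price
Substituting: CY = $15.39 / $1,090.84
CY = 0.014108

0.014108


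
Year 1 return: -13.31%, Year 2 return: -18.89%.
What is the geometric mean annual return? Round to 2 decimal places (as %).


Formula: Geometric mean = ((1+r1)*(1+r2))^(1/2) - 1
Product: (1 + -0.1331) * (1 + -0.1889) = 0.8669 * 0.8111 = 0.703143
Square root: 0.703143^0.5 = 0.838536
Geometric mean = 0.838536 - 1 = -0.161464
As percentage: -16.15%

-16.15%


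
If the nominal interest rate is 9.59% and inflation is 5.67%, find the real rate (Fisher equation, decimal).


Formula: (1 + r_real) = (1 + r_nom) / (1 + inflation)
Substituting: (1 + r_real) = 1.0959 / 1.0567
(1 + r_real) = 1.037097
r_real = 1.037097 - 1 = 0.037097

0.037097


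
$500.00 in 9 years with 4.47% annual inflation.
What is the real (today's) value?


Formula: Real value = nominal / (1 + inflation)^years
Price level: (1 + 0.0447)^9 = 1.48226
Real value = $500.00 / 1.48226 = $337.32

$337.32


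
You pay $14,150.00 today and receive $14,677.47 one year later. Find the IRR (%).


Formula: IRR = C1/C0 - 1
Substituting: IRR = $14,677.47 / $14,150.00 - 1
Ratio: 1.037277 - 1 = 0.037277
IRR = 3.7277%

3.7277%


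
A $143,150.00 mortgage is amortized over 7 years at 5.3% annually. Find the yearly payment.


Formula: PMT = PV * r / (1 - (1+r)^(-n))
Denominator: 1 - (1 + 0.053)^(-7) = 0.303371
Numerator: $143,150.00 * 0.053 = 7586.95
PMT = 7586.95 / 0.303371 = $25,008.80

$25,008.80


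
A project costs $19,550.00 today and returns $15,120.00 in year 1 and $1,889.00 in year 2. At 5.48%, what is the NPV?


Formula: NPV = C0 + C1/(1+r) + C2/(1+r)^2
Discount C1: $15,120.00 / (1 + 0.0548) = $14,334.47
Discount C2: $1,889.00 / (1 + 0.0548)^2 = $1,697.82
NPV = -$19,550.00 + $14,334.47 + $1,697.82 = -$3,517.71

-$3,517.71


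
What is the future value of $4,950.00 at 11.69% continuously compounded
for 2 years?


Formula: FV = P * e^(r*t)
Exponent: r*t = 0.1169 * 2 = 0.2338
e^(0.2338) = 1.263392
FV = $4,950.00 * 1.263392 = $6,253.79

$6,253.79


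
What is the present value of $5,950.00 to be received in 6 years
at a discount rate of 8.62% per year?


Formula: PV = FV / (1 + r)^n
Substituting: PV = $5,950.00 / (1 + 0.0862)^6
Discount factor: (1.0862)^6 = 1.642324
PV = $5,950.00 / 1.642324 = $3,622.92

$3,622.92


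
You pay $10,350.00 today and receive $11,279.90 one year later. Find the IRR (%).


Formula: IRR = C1/C0 - 1
Substituting: IRR = $11,279.90 / $10,350.00 - 1
Ratio: 1.089845 - 1 = 0.089845
IRR = 8.9845%

8.9845%


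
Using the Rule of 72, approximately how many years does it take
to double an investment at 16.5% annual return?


Formula: Years ≈ 72 / r
Substituting: Years ≈ 72 / 16.5
Years ≈ 4.4

4.4 years


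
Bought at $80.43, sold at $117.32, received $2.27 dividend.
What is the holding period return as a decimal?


Formula: HPR = (P1 - P0 + D) / P0
Gain: $117.32 - $80.43 + $2.27 = $39.16
HPR = $39.16 / $80.43 = 0.4869

0.4869


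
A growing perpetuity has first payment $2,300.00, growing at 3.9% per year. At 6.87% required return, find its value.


Formula: PV = C / (r - g)
Spread: r - g = 0.0687 - 0.039 = 0.0297
Substituting: PV = $2,300.00 / 0.0297
PV = $77,441.08

$77,441.08


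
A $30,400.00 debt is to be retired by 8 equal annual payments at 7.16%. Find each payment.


Formula: PMT = PV * r / (1 - (1+r)^(-n))
Denominator: 1 - (1 + 0.0716)^(-8) = 0.424907
Numerator: $30,400.00 * 0.0716 = 2176.64
PMT = 2176.64 / 0.424907 = $5,122.63

$5,122.63


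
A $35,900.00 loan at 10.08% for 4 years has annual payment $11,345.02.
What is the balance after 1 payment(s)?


Formula: Balance = PV*(1+r)^k - PMT*((1+r)^k - 1)/r
Growth: (1 + 0.1008)^1 = 1.1008
Accumulated factor: ((1+r)^k - 1)/r = 1.0
Balance = $35,900.00 * 1.1008 - $11,345.02 * 1.0
Balance = $28,173.70

$28,173.70


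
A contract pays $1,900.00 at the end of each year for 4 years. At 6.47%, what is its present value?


Formula: PV = PMT * (1 - (1+r)^(-n)) / r
Discount factor: (1 + 0.0647)^(-4) = 0.7782
Bracket: 1 - 0.7782 = 0.2218
PV = $1,900.00 * 0.2218 / 0.0647 = $6,513.46

$6,513.46


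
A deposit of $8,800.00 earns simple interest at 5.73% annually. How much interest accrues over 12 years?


Formula: I = P * r * t
Substituting: I = $8,800.00 * 0.0573 * 12
Step: I = $8,800.00 * 0.6876
I = $6,050.88

$6,050.88


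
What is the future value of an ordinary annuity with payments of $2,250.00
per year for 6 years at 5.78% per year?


Formula: FV = PMT * ((1+r)^n - 1) / r
Growth factor: (1 + 0.0578)^6 = 1.400946
Numerator: 1.400946 - 1 = 0.400946
FV = $2,250.00 * 0.400946 / 0.0578 = $15,607.76

$15,607.76


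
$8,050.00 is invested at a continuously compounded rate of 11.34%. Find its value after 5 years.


Formula: FV = P * e^(r*t)
Exponent: r*t = 0.1134 * 5 = 0.567
e^(0.567) = 1.76297
FV = $8,050.00 * 1.76297 = $14,191.91

$14,191.91


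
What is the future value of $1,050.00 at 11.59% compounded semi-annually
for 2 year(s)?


Formula: FV = P * (1 + r/m)^(m*t)
Period rate: r/m = 0.1159 / 2 = 0.05795
Total periods: m*t = 2 * 2 = 4
Growth factor: (1 + 0.05795)^4 = 1.252739
FV = $1,050.00 * 1.252739 = $1,315.38

$1,315.38


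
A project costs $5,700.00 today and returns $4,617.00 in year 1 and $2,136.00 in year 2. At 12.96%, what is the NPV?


Formula: NPV = C0 + C1/(1+r) + C2/(1+r)^2
Discount C1: $4,617.00 / (1 + 0.1296) = $4,087.29
Discount C2: $2,136.00 / (1 + 0.1296)^2 = $1,673.99
NPV = -$5,700.00 + $4,087.29 + $1,673.99 = $61.27

$61.27


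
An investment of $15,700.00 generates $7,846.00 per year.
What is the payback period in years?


Formula: Payback = investment / annual cash flow
Substituting: Payback = $15,700.00 / $7,846.00
Payback = 2.001 years

2.001 years


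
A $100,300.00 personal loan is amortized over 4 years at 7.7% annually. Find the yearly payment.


Formula: PMT = PV * r / (1 - (1+r)^(-n))
Denominator: 1 - (1 + 0.077)^(-4) = 0.256746
Numerator: $100,300.00 * 0.077 = 7723.1
PMT = 7723.1 / 0.256746 = $30,080.69

$30,080.69


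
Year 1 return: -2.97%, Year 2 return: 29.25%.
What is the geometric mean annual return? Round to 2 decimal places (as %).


Formula: Geometric mean = ((1+r1)*(1+r2))^(1/2) - 1
Product: (1 + -0.0297) * (1 + 0.2925) = 0.9703 * 1.2925 = 1.254113
Square root: 1.254113^0.5 = 1.119872
Geometric mean = 1.119872 - 1 = 0.119872
As percentage: 11.99%

11.99%


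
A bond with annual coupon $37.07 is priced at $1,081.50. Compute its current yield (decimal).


Formula: Current yield = annual coupon / price
Substituting: CY = $37.07 / $1,081.50
CY = 0.034276

0.034276


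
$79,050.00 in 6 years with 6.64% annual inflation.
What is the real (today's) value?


Formula: Real value = nominal / (1 + inflation)^years
Price level: (1 + 0.0664)^6 = 1.470689
Real value = $79,050.00 / 1.470689 = $53,750.32

$53,750.32


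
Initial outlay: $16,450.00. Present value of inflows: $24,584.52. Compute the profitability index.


Formula: PI = PV(cash flows) / initial investment
Substituting: PI = $24,584.52 / $16,450.00
PI = 1.4945

1.4945


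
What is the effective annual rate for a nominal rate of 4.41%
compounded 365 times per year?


Formula: EAR = (1 + r/m)^m - 1
Period rate: r/m = 0.0441 / 365 = 0.000121
Compounding: (1 + 0.000121)^365 = 1.045084
EAR = 1.045084 - 1 = 0.045084

0.045084


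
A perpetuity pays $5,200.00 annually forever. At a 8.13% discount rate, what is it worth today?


Formula: PV = C / r
Substituting: PV = $5,200.00 / 0.0813
PV = $63,960.64

$63,960.64


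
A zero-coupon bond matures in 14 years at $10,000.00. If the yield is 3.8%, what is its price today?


Formula: Price = FV / (1 + r)^n
Substituting: Price = $10,000.00 / (1 + 0.038)^14
Discount factor: (1.038)^14 = 1.685633
Price = $10,000.00 / 1.685633 = $5,932.49

$5,932.49


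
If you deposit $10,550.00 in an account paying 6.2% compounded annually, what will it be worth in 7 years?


Formula: FV = P * (1 + r)^n
Substituting: FV = $10,550.00 * (1 + 0.062)^7
Growth factor: (1.062)^7 = 1.523602
FV = $10,550.00 * 1.523602 = $16,074.00

$16,074.00


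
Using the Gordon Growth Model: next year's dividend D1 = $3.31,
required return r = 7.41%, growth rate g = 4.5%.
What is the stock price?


Formula: P = D1 / (r - g)
Spread: r - g = 0.0741 - 0.045 = 0.0291
Substituting: P = $3.31 / 0.0291
P = $113.75

$113.75


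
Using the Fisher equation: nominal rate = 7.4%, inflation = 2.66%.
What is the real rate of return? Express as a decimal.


Formula: (1 + r_real) = (1 + r_nom) / (1 + inflation)
Substituting: (1 + r_real) = 1.074 / 1.0266
(1 + r_real) = 1.046172
r_real = 1.046172 - 1 = 0.046172

0.046172


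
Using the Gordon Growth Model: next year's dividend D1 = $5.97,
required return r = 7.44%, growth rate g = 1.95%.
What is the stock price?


Formula: P = D1 / (r - g)
Spread: r - g = 0.0744 - 0.0195 = 0.0549
Substituting: P = $5.97 / 0.0549
P = $108.74

$108.74


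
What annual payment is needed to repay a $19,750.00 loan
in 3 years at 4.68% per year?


Formula: PMT = PV * r / (1 - (1+r)^(-n))
Denominator: 1 - (1 + 0.0468)^(-3) = 0.128216
Numerator: $19,750.00 * 0.0468 = 924.3
PMT = 924.3 / 0.128216 = $7,208.92

$7,208.92


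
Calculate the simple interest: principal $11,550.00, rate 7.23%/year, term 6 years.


Formula: I = P * r * t
Substituting: I = $11,550.00 * 0.0723 * 6
Step: I = $11,550.00 * 0.4338
I = $5,010.39

$5,010.39


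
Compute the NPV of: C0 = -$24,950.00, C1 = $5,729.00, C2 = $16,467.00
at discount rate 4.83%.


Formula: NPV = C0 + C1/(1+r) + C2/(1+r)^2
Discount C1: $5,729.00 / (1 + 0.0483) = $5,465.04
Discount C2: $16,467.00 / (1 + 0.0483)^2 = $14,984.54
NPV = -$24,950.00 + $5,465.04 + $14,984.54 = -$4,500.42

-$4,500.42


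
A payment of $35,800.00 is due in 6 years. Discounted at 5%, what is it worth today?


Formula: PV = FV / (1 + r)^n
Substituting: PV = $35,800.00 / (1 + 0.05)^6
Discount factor: (1.05)^6 = 1.340096
PV = $35,800.00 / 1.340096 = $26,714.51

$26,714.51


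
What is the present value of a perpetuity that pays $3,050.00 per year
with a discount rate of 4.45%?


Formula: PV = C / r
Substituting: PV = $3,050.00 / 0.0445
PV = $68,539.33

$68,539.33


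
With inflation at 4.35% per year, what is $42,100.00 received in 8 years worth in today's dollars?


Formula: Real value = nominal / (1 + inflation)^years
Price level: (1 + 0.0435)^8 = 1.405852
Real value = $42,100.00 / 1.405852 = $29,946.25

$29,946.25


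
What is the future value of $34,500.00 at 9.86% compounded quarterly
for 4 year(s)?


Formula: FV = P * (1 + r/m)^(m*t)
Period rate: r/m = 0.0986 / 4 = 0.02465
Total periods: m*t = 4 * 4 = 16
Growth factor: (1 + 0.02465)^16 = 1.476416
FV = $34,500.00 * 1.476416 = $50,936.35

$50,936.35


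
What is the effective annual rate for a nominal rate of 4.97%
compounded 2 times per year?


Formula: EAR = (1 + r/m)^m - 1
Period rate: r/m = 0.0497 / 2 = 0.02485
Compounding: (1 + 0.02485)^2 = 1.050318
EAR = 1.050318 - 1 = 0.050318

0.050318


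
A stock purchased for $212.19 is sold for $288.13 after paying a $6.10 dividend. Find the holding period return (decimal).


Formula: HPR = (P1 - P0 + D) / P0
Gain: $288.13 - $212.19 + $6.10 = $82.04
HPR = $82.04 / $212.19 = 0.3866

0.3866
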